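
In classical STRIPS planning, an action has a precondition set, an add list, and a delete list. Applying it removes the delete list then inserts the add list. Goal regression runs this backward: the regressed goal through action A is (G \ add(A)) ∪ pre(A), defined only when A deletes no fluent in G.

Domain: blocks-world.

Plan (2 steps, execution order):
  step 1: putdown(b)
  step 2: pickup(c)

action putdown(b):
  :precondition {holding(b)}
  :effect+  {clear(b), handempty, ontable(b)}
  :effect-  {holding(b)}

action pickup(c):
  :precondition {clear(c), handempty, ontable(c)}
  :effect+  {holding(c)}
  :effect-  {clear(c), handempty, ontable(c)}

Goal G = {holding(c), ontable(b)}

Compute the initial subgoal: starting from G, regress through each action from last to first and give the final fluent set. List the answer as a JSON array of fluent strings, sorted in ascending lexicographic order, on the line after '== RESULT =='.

Regress step by step:
  through step 2 (pickup(c)): drop {holding(c)}, keep {ontable(b)}, require {clear(c), handempty, ontable(c)}
    → {clear(c), handempty, ontable(b), ontable(c)}
  through step 1 (putdown(b)): drop {handempty, ontable(b)}, keep {clear(c), ontable(c)}, require {holding(b)}
    → {clear(c), holding(b), ontable(c)}

== RESULT ==
["clear(c)", "holding(b)", "ontable(c)"]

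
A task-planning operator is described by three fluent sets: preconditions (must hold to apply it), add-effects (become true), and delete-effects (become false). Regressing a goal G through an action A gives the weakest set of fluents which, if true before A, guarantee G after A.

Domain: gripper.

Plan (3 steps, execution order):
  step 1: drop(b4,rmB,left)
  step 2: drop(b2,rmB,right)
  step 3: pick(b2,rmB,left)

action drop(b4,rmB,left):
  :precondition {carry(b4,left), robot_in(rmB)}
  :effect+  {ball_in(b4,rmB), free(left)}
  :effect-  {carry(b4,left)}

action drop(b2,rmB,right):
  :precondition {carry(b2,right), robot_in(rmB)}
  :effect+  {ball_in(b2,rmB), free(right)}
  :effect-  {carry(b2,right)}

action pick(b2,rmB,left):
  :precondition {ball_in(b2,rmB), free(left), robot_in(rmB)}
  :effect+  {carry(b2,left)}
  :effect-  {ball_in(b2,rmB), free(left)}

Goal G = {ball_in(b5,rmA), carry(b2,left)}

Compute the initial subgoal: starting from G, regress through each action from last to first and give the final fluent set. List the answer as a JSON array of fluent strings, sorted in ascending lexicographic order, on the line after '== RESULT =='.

Work backward from the goal:
  through step 3 (pick(b2,rmB,left)): drop {carry(b2,left)}, keep {ball_in(b5,rmA)}, require {ball_in(b2,rmB), free(left), robot_in(rmB)}
    → {ball_in(b2,rmB), ball_in(b5,rmA), free(left), robot_in(rmB)}
  through step 2 (drop(b2,rmB,right)): drop {ball_in(b2,rmB)}, keep {ball_in(b5,rmA), free(left), robot_in(rmB)}, require {carry(b2,right), robot_in(rmB)}
    → {ball_in(b5,rmA), carry(b2,right), free(left), robot_in(rmB)}
  through step 1 (drop(b4,rmB,left)): drop {free(left)}, keep {ball_in(b5,rmA), carry(b2,right), robot_in(rmB)}, require {carry(b4,left), robot_in(rmB)}
    → {ball_in(b5,rmA), carry(b2,right), carry(b4,left), robot_in(rmB)}

== RESULT ==
["ball_in(b5,rmA)", "carry(b2,right)", "carry(b4,left)", "robot_in(rmB)"]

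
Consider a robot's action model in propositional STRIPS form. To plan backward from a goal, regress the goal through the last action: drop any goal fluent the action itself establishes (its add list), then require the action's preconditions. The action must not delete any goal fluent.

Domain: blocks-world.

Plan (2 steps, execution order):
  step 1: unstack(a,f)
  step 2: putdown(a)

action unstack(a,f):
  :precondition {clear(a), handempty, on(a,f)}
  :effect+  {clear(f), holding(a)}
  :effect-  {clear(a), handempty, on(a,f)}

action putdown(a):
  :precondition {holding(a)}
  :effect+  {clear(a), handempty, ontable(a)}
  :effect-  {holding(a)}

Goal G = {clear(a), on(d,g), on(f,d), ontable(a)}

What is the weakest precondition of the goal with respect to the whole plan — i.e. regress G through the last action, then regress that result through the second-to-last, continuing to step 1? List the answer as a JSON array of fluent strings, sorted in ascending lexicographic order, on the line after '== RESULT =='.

Work backward from the goal:
  through step 2 (putdown(a)): drop {clear(a), ontable(a)}, keep {on(d,g), on(f,d)}, require {holding(a)}
    → {holding(a), on(d,g), on(f,d)}
  through step 1 (unstack(a,f)): drop {holding(a)}, keep {on(d,g), on(f,d)}, require {clear(a), handempty, on(a,f)}
    → {clear(a), handempty, on(a,f), on(d,g), on(f,d)}

== RESULT ==
["clear(a)", "handempty", "on(a,f)", "on(d,g)", "on(f,d)"]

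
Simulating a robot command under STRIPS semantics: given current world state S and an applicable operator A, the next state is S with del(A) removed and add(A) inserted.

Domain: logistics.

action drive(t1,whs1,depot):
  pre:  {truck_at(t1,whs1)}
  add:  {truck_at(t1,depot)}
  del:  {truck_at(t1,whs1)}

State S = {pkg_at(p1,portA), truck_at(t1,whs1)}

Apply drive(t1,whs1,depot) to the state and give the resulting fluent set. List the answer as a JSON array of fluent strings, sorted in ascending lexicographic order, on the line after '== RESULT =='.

Progress:
  pre ⊆ S: {truck_at(t1,whs1)} ⊆ S  — applicable
  S \ del = {pkg_at(p1,portA)}
  ∪ add   = {pkg_at(p1,portA), truck_at(t1,depot)}

== RESULT ==
["pkg_at(p1,portA)", "truck_at(t1,depot)"]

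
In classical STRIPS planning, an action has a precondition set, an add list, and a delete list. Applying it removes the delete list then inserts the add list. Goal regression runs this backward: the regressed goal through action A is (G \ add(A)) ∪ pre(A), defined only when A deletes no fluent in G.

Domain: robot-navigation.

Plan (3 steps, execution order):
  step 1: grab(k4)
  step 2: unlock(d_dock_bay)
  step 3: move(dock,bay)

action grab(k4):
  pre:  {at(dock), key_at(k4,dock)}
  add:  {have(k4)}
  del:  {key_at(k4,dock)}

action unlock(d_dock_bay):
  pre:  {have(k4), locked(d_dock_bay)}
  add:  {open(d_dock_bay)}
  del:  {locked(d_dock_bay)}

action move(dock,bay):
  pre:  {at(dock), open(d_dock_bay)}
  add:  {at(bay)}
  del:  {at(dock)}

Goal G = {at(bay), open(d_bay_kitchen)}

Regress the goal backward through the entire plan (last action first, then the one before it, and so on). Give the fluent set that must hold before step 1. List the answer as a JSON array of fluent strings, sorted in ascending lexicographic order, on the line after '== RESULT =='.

Regress step by step:
  through step 3 (move(dock,bay)): drop {at(bay)}, keep {open(d_bay_kitchen)}, require {at(dock), open(d_dock_bay)}
    → {at(dock), open(d_bay_kitchen), open(d_dock_bay)}
  through step 2 (unlock(d_dock_bay)): drop {open(d_dock_bay)}, keep {at(dock), open(d_bay_kitchen)}, require {have(k4), locked(d_dock_bay)}
    → {at(dock), have(k4), locked(d_dock_bay), open(d_bay_kitchen)}
  through step 1 (grab(k4)): drop {have(k4)}, keep {at(dock), locked(d_dock_bay), open(d_bay_kitchen)}, require {at(dock), key_at(k4,dock)}
    → {at(dock), key_at(k4,dock), locked(d_dock_bay), open(d_bay_kitchen)}

== RESULT ==
["at(dock)", "key_at(k4,dock)", "locked(d_dock_bay)", "open(d_bay_kitchen)"]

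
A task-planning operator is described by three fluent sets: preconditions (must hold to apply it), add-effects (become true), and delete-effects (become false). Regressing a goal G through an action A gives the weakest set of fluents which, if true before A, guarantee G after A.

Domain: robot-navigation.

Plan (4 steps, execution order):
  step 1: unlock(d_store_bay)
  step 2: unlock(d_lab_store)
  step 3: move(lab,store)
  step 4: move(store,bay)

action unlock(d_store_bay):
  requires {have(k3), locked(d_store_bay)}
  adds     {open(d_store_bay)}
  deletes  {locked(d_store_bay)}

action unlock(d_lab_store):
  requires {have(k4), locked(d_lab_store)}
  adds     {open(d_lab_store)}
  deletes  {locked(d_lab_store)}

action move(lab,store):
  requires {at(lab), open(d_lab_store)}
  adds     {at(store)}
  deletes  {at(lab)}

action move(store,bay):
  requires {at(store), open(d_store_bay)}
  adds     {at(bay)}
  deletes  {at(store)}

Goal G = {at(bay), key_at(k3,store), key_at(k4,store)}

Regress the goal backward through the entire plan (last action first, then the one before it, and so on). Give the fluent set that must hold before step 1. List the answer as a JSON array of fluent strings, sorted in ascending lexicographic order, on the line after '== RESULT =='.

Regress step by step:
  through step 4 (move(store,bay)): drop {at(bay)}, keep {key_at(k3,store), key_at(k4,store)}, require {at(store), open(d_store_bay)}
    → {at(store), key_at(k3,store), key_at(k4,store), open(d_store_bay)}
  through step 3 (move(lab,store)): drop {at(store)}, keep {key_at(k3,store), key_at(k4,store), open(d_store_bay)}, require {at(lab), open(d_lab_store)}
    → {at(lab), key_at(k3,store), key_at(k4,store), open(d_lab_store), open(d_store_bay)}
  through step 2 (unlock(d_lab_store)): drop {open(d_lab_store)}, keep {at(lab), key_at(k3,store), key_at(k4,store), open(d_store_bay)}, require {have(k4), locked(d_lab_store)}
    → {at(lab), have(k4), key_at(k3,store), key_at(k4,store), locked(d_lab_store), open(d_store_bay)}
  through step 1 (unlock(d_store_bay)): drop {open(d_store_bay)}, keep {at(lab), have(k4), key_at(k3,store), key_at(k4,store), locked(d_lab_store)}, require {have(k3), locked(d_store_bay)}
    → {at(lab), have(k3), have(k4), key_at(k3,store), key_at(k4,store), locked(d_lab_store), locked(d_store_bay)}

== RESULT ==
["at(lab)", "have(k3)", "have(k4)", "key_at(k3,store)", "key_at(k4,store)", "locked(d_lab_store)", "locked(d_store_bay)"]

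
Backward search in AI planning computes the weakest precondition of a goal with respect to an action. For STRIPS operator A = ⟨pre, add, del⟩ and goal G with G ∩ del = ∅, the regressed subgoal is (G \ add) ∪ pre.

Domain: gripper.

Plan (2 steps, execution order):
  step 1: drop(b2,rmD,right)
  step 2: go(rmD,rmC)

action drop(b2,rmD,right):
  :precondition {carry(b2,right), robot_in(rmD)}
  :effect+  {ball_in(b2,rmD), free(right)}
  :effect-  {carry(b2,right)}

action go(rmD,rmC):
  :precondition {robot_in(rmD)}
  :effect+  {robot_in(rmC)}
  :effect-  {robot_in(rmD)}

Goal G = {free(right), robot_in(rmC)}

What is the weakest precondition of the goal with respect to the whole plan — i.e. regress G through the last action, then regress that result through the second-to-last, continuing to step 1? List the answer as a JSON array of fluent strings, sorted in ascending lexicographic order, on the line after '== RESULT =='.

Regress step by step:
  through step 2 (go(rmD,rmC)): drop {robot_in(rmC)}, keep {free(right)}, require {robot_in(rmD)}
    → {free(right), robot_in(rmD)}
  through step 1 (drop(b2,rmD,right)): drop {free(right)}, keep {robot_in(rmD)}, require {carry(b2,right), robot_in(rmD)}
    → {carry(b2,right), robot_in(rmD)}

== RESULT ==
["carry(b2,right)", "robot_in(rmD)"]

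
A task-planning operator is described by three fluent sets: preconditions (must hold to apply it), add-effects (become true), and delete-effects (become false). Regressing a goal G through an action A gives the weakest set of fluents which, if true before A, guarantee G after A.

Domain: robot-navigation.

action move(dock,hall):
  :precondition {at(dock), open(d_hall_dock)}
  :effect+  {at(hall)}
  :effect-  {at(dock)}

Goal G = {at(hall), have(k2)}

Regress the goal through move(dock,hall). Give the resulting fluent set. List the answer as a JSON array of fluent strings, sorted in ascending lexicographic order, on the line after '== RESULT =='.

Compute (G \ add) ∪ pre:
  G ∩ del = {}  (empty — regression defined)
  G \ add = {at(hall), have(k2)} \ {at(hall)} = {have(k2)}
  ∪ pre   = {have(k2)} ∪ {at(dock), open(d_hall_dock)}
          = {at(dock), have(k2), open(d_hall_dock)}

== RESULT ==
["at(dock)", "have(k2)", "open(d_hall_dock)"]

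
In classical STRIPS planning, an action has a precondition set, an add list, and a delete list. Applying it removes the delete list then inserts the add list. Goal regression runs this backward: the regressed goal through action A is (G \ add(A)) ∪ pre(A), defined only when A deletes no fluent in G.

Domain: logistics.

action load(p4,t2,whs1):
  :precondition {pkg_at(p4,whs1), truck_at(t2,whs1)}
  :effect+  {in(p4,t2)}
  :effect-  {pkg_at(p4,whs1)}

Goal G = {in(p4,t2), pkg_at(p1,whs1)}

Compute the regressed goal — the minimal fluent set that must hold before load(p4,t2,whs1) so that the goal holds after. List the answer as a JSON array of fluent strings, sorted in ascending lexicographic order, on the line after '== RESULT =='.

Regress:
  G ∩ del = {}  (empty — regression defined)
  G \ add = {in(p4,t2), pkg_at(p1,whs1)} \ {in(p4,t2)} = {pkg_at(p1,whs1)}
  ∪ pre   = {pkg_at(p1,whs1)} ∪ {pkg_at(p4,whs1), truck_at(t2,whs1)}
          = {pkg_at(p1,whs1), pkg_at(p4,whs1), truck_at(t2,whs1)}

== RESULT ==
["pkg_at(p1,whs1)", "pkg_at(p4,whs1)", "truck_at(t2,whs1)"]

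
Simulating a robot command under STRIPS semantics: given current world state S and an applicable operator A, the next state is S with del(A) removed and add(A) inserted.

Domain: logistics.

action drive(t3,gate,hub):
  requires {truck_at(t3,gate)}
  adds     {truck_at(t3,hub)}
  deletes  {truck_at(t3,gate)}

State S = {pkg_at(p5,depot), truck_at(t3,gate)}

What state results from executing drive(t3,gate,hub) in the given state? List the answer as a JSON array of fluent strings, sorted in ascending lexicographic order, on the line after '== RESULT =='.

Compute (S \ del) ∪ add:
  pre ⊆ S: {truck_at(t3,gate)} ⊆ S  — applicable
  S \ del = {pkg_at(p5,depot)}
  ∪ add   = {pkg_at(p5,depot), truck_at(t3,hub)}

== RESULT ==
["pkg_at(p5,depot)", "truck_at(t3,hub)"]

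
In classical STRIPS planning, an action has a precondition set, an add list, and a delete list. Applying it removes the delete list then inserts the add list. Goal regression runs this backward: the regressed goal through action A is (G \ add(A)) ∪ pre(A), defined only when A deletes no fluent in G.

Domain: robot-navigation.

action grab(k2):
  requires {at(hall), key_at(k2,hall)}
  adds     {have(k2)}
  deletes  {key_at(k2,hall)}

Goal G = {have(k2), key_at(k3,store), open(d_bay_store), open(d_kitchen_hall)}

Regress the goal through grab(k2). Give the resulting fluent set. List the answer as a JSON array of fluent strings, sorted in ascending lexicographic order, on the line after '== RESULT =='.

Regress:
  G ∩ del = {}  (empty — regression defined)
  G \ add = {have(k2), key_at(k3,store), open(d_bay_store), open(d_kitchen_hall)} \ {have(k2)} = {key_at(k3,store), open(d_bay_store), open(d_kitchen_hall)}
  ∪ pre   = {key_at(k3,store), open(d_bay_store), open(d_kitchen_hall)} ∪ {at(hall), key_at(k2,hall)}
          = {at(hall), key_at(k2,hall), key_at(k3,store), open(d_bay_store), open(d_kitchen_hall)}

== RESULT ==
["at(hall)", "key_at(k2,hall)", "key_at(k3,store)", "open(d_bay_store)", "open(d_kitchen_hall)"]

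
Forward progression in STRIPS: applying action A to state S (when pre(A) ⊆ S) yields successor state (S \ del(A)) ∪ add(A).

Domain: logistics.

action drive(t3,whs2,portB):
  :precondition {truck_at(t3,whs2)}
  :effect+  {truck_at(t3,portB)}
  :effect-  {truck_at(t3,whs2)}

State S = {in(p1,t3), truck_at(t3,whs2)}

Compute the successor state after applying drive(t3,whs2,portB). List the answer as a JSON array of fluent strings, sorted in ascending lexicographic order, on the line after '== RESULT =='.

Progress:
  pre ⊆ S: {truck_at(t3,whs2)} ⊆ S  — applicable
  S \ del = {in(p1,t3)}
  ∪ add   = {in(p1,t3), truck_at(t3,portB)}

== RESULT ==
["in(p1,t3)", "truck_at(t3,portB)"]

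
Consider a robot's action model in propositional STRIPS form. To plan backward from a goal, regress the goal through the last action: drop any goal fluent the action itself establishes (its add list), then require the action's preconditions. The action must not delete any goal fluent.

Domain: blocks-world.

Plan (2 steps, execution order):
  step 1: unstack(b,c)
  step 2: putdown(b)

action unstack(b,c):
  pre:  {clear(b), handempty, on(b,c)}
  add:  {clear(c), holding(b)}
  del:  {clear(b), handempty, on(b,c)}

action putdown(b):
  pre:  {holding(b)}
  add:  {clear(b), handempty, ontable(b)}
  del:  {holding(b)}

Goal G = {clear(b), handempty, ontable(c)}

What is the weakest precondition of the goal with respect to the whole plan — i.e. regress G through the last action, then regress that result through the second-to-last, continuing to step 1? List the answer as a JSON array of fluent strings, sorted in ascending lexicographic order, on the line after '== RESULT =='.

Work backward from the goal:
  through step 2 (putdown(b)): drop {clear(b), handempty}, keep {ontable(c)}, require {holding(b)}
    → {holding(b), ontable(c)}
  through step 1 (unstack(b,c)): drop {holding(b)}, keep {ontable(c)}, require {clear(b), handempty, on(b,c)}
    → {clear(b), handempty, on(b,c), ontable(c)}

== RESULT ==
["clear(b)", "handempty", "on(b,c)", "ontable(c)"]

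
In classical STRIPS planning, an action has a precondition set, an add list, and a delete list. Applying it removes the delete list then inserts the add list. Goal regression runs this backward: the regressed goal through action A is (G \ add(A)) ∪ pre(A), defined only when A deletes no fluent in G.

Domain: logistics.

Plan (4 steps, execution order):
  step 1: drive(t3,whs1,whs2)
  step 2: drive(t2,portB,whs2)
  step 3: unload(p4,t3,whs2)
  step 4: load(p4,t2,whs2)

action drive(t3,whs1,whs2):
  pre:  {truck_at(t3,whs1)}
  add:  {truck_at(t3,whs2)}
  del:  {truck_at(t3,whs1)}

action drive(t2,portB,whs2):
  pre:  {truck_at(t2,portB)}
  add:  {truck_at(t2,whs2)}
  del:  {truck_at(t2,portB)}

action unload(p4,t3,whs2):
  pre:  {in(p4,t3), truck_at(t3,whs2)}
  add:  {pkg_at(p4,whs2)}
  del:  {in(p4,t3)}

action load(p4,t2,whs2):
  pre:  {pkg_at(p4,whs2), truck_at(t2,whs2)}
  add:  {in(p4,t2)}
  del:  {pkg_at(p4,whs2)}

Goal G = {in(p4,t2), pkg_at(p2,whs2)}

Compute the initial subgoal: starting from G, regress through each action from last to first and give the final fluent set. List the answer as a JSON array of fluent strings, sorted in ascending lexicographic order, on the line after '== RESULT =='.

Work backward from the goal:
  through step 4 (load(p4,t2,whs2)): drop {in(p4,t2)}, keep {pkg_at(p2,whs2)}, require {pkg_at(p4,whs2), truck_at(t2,whs2)}
    → {pkg_at(p2,whs2), pkg_at(p4,whs2), truck_at(t2,whs2)}
  through step 3 (unload(p4,t3,whs2)): drop {pkg_at(p4,whs2)}, keep {pkg_at(p2,whs2), truck_at(t2,whs2)}, require {in(p4,t3), truck_at(t3,whs2)}
    → {in(p4,t3), pkg_at(p2,whs2), truck_at(t2,whs2), truck_at(t3,whs2)}
  through step 2 (drive(t2,portB,whs2)): drop {truck_at(t2,whs2)}, keep {in(p4,t3), pkg_at(p2,whs2), truck_at(t3,whs2)}, require {truck_at(t2,portB)}
    → {in(p4,t3), pkg_at(p2,whs2), truck_at(t2,portB), truck_at(t3,whs2)}
  through step 1 (drive(t3,whs1,whs2)): drop {truck_at(t3,whs2)}, keep {in(p4,t3), pkg_at(p2,whs2), truck_at(t2,portB)}, require {truck_at(t3,whs1)}
    → {in(p4,t3), pkg_at(p2,whs2), truck_at(t2,portB), truck_at(t3,whs1)}

== RESULT ==
["in(p4,t3)", "pkg_at(p2,whs2)", "truck_at(t2,portB)", "truck_at(t3,whs1)"]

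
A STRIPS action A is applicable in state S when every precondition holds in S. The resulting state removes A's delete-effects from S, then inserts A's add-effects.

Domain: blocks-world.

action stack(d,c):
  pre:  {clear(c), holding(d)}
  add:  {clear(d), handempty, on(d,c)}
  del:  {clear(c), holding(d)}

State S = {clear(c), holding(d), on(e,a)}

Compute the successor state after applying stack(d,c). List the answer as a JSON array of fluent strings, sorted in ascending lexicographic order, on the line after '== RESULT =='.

Compute (S \ del) ∪ add:
  pre ⊆ S: {clear(c), holding(d)} ⊆ S  — applicable
  S \ del = {on(e,a)}
  ∪ add   = {clear(d), handempty, on(d,c), on(e,a)}

== RESULT ==
["clear(d)", "handempty", "on(d,c)", "on(e,a)"]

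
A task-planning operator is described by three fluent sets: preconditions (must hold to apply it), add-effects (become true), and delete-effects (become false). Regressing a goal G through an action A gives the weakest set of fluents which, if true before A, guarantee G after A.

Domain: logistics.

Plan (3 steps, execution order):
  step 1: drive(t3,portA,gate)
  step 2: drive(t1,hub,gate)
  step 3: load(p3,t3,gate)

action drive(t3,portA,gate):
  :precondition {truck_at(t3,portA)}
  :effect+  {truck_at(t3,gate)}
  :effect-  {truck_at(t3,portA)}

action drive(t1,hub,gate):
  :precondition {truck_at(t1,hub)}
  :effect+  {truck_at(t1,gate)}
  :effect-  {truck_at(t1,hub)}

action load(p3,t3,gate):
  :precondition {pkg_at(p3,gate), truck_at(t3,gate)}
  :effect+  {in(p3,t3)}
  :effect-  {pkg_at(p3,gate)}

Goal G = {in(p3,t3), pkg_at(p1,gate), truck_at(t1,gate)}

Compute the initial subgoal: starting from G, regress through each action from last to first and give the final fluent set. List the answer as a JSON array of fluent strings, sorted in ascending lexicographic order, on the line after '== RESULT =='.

Work backward from the goal:
  through step 3 (load(p3,t3,gate)): drop {in(p3,t3)}, keep {pkg_at(p1,gate), truck_at(t1,gate)}, require {pkg_at(p3,gate), truck_at(t3,gate)}
    → {pkg_at(p1,gate), pkg_at(p3,gate), truck_at(t1,gate), truck_at(t3,gate)}
  through step 2 (drive(t1,hub,gate)): drop {truck_at(t1,gate)}, keep {pkg_at(p1,gate), pkg_at(p3,gate), truck_at(t3,gate)}, require {truck_at(t1,hub)}
    → {pkg_at(p1,gate), pkg_at(p3,gate), truck_at(t1,hub), truck_at(t3,gate)}
  through step 1 (drive(t3,portA,gate)): drop {truck_at(t3,gate)}, keep {pkg_at(p1,gate), pkg_at(p3,gate), truck_at(t1,hub)}, require {truck_at(t3,portA)}
    → {pkg_at(p1,gate), pkg_at(p3,gate), truck_at(t1,hub), truck_at(t3,portA)}

== RESULT ==
["pkg_at(p1,gate)", "pkg_at(p3,gate)", "truck_at(t1,hub)", "truck_at(t3,portA)"]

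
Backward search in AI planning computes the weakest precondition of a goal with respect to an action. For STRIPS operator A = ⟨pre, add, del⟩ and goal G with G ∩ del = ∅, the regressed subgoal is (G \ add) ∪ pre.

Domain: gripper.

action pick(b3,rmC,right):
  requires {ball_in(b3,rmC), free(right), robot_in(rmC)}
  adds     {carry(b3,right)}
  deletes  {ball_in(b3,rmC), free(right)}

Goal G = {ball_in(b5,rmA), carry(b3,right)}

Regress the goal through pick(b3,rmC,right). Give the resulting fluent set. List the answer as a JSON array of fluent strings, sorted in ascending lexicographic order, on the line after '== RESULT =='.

Regress:
  G ∩ del = {}  (empty — regression defined)
  G \ add = {ball_in(b5,rmA), carry(b3,right)} \ {carry(b3,right)} = {ball_in(b5,rmA)}
  ∪ pre   = {ball_in(b5,rmA)} ∪ {ball_in(b3,rmC), free(right), robot_in(rmC)}
          = {ball_in(b3,rmC), ball_in(b5,rmA), free(right), robot_in(rmC)}

== RESULT ==
["ball_in(b3,rmC)", "ball_in(b5,rmA)", "free(right)", "robot_in(rmC)"]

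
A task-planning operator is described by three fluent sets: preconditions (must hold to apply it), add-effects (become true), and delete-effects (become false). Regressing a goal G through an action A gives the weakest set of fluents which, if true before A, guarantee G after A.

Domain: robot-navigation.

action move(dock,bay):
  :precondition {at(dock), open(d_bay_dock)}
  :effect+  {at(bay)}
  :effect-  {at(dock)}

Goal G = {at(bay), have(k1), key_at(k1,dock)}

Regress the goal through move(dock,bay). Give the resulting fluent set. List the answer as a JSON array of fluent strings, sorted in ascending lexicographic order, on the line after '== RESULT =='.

Compute (G \ add) ∪ pre:
  G ∩ del = {}  (empty — regression defined)
  G \ add = {at(bay), have(k1), key_at(k1,dock)} \ {at(bay)} = {have(k1), key_at(k1,dock)}
  ∪ pre   = {have(k1), key_at(k1,dock)} ∪ {at(dock), open(d_bay_dock)}
          = {at(dock), have(k1), key_at(k1,dock), open(d_bay_dock)}

== RESULT ==
["at(dock)", "have(k1)", "key_at(k1,dock)", "open(d_bay_dock)"]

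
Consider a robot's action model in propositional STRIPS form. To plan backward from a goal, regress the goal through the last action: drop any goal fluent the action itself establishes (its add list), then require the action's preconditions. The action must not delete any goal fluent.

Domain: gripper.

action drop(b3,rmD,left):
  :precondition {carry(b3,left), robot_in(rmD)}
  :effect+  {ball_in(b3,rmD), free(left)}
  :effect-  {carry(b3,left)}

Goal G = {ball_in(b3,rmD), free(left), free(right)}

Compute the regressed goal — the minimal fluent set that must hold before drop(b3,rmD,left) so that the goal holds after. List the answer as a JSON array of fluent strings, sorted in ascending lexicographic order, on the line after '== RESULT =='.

Regress:
  G ∩ del = {}  (empty — regression defined)
  G \ add = {ball_in(b3,rmD), free(left), free(right)} \ {ball_in(b3,rmD), free(left)} = {free(right)}
  ∪ pre   = {free(right)} ∪ {carry(b3,left), robot_in(rmD)}
          = {carry(b3,left), free(right), robot_in(rmD)}

== RESULT ==
["carry(b3,left)", "free(right)", "robot_in(rmD)"]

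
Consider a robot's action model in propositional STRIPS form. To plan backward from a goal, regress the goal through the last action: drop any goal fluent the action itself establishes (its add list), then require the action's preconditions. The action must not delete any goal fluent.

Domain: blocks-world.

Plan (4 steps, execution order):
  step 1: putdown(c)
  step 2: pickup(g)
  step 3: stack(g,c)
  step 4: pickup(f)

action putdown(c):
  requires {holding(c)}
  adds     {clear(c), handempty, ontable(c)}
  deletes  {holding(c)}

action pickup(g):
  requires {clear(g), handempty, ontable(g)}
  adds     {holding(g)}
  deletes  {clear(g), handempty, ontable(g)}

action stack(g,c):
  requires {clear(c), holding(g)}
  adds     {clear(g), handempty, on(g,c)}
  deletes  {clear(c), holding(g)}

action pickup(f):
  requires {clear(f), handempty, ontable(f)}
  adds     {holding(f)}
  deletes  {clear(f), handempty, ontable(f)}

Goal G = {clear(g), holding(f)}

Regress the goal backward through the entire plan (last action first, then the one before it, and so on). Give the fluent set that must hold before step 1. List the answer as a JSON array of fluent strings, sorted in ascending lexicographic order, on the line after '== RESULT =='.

Regress step by step:
  through step 4 (pickup(f)): drop {holding(f)}, keep {clear(g)}, require {clear(f), handempty, ontable(f)}
    → {clear(f), clear(g), handempty, ontable(f)}
  through step 3 (stack(g,c)): drop {clear(g), handempty}, keep {clear(f), ontable(f)}, require {clear(c), holding(g)}
    → {clear(c), clear(f), holding(g), ontable(f)}
  through step 2 (pickup(g)): drop {holding(g)}, keep {clear(c), clear(f), ontable(f)}, require {clear(g), handempty, ontable(g)}
    → {clear(c), clear(f), clear(g), handempty, ontable(f), ontable(g)}
  through step 1 (putdown(c)): drop {clear(c), handempty}, keep {clear(f), clear(g), ontable(f), ontable(g)}, require {holding(c)}
    → {clear(f), clear(g), holding(c), ontable(f), ontable(g)}

== RESULT ==
["clear(f)", "clear(g)", "holding(c)", "ontable(f)", "ontable(g)"]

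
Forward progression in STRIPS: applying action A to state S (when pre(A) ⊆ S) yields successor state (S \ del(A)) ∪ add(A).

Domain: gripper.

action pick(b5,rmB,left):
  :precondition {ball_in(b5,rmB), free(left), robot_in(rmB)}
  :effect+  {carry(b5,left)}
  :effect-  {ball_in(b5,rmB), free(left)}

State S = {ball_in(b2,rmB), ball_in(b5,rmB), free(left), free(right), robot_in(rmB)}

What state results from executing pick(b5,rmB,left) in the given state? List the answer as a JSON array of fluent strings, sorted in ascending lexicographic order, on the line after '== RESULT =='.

Progress:
  pre ⊆ S: {ball_in(b5,rmB), free(left), robot_in(rmB)} ⊆ S  — applicable
  S \ del = {ball_in(b2,rmB), free(right), robot_in(rmB)}
  ∪ add   = {ball_in(b2,rmB), carry(b5,left), free(right), robot_in(rmB)}

== RESULT ==
["ball_in(b2,rmB)", "carry(b5,left)", "free(right)", "robot_in(rmB)"]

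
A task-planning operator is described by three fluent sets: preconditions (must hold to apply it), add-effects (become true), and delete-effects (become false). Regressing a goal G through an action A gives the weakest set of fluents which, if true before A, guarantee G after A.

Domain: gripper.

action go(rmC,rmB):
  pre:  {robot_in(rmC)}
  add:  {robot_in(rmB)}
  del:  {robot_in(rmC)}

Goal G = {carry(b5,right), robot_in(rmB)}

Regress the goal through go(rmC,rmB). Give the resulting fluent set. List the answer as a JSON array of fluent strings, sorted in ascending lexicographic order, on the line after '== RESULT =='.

Regress:
  G ∩ del = {}  (empty — regression defined)
  G \ add = {carry(b5,right), robot_in(rmB)} \ {robot_in(rmB)} = {carry(b5,right)}
  ∪ pre   = {carry(b5,right)} ∪ {robot_in(rmC)}
          = {carry(b5,right), robot_in(rmC)}

== RESULT ==
["carry(b5,right)", "robot_in(rmC)"]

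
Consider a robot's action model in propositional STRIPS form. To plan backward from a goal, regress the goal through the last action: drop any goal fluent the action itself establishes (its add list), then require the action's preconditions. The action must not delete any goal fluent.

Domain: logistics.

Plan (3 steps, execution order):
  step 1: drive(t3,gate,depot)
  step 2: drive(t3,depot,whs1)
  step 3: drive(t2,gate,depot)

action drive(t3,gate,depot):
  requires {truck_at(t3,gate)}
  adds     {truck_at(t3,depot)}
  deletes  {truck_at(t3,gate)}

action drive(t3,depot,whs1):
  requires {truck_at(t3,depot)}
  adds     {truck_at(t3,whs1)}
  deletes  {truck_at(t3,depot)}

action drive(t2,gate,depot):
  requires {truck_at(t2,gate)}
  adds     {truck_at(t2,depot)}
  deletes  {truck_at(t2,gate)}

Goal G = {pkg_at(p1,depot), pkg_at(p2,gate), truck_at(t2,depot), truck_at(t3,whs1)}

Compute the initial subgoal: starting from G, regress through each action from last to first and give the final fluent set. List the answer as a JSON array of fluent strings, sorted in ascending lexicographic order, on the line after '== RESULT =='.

Regress step by step:
  through step 3 (drive(t2,gate,depot)): drop {truck_at(t2,depot)}, keep {pkg_at(p1,depot), pkg_at(p2,gate), truck_at(t3,whs1)}, require {truck_at(t2,gate)}
    → {pkg_at(p1,depot), pkg_at(p2,gate), truck_at(t2,gate), truck_at(t3,whs1)}
  through step 2 (drive(t3,depot,whs1)): drop {truck_at(t3,whs1)}, keep {pkg_at(p1,depot), pkg_at(p2,gate), truck_at(t2,gate)}, require {truck_at(t3,depot)}
    → {pkg_at(p1,depot), pkg_at(p2,gate), truck_at(t2,gate), truck_at(t3,depot)}
  through step 1 (drive(t3,gate,depot)): drop {truck_at(t3,depot)}, keep {pkg_at(p1,depot), pkg_at(p2,gate), truck_at(t2,gate)}, require {truck_at(t3,gate)}
    → {pkg_at(p1,depot), pkg_at(p2,gate), truck_at(t2,gate), truck_at(t3,gate)}

== RESULT ==
["pkg_at(p1,depot)", "pkg_at(p2,gate)", "truck_at(t2,gate)", "truck_at(t3,gate)"]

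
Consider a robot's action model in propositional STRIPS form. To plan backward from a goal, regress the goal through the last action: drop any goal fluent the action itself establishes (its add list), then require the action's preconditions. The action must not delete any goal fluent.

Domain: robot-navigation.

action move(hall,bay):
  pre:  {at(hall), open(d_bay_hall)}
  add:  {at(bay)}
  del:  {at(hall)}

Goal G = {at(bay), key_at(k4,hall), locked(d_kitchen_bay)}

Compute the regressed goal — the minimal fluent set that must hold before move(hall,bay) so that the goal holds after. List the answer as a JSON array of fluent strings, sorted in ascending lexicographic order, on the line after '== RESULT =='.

Regress:
  G ∩ del = {}  (empty — regression defined)
  G \ add = {at(bay), key_at(k4,hall), locked(d_kitchen_bay)} \ {at(bay)} = {key_at(k4,hall), locked(d_kitchen_bay)}
  ∪ pre   = {key_at(k4,hall), locked(d_kitchen_bay)} ∪ {at(hall), open(d_bay_hall)}
          = {at(hall), key_at(k4,hall), locked(d_kitchen_bay), open(d_bay_hall)}

== RESULT ==
["at(hall)", "key_at(k4,hall)", "locked(d_kitchen_bay)", "open(d_bay_hall)"]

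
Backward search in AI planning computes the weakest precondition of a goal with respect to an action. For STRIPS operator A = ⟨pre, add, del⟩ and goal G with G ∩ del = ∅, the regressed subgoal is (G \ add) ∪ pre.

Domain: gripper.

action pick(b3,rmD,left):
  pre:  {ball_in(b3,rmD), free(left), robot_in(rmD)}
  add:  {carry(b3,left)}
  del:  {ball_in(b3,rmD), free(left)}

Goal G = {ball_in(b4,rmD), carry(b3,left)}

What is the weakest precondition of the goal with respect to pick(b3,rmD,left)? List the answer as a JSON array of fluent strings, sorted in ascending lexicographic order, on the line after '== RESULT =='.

Regress:
  G ∩ del = {}  (empty — regression defined)
  G \ add = {ball_in(b4,rmD), carry(b3,left)} \ {carry(b3,left)} = {ball_in(b4,rmD)}
  ∪ pre   = {ball_in(b4,rmD)} ∪ {ball_in(b3,rmD), free(left), robot_in(rmD)}
          = {ball_in(b3,rmD), ball_in(b4,rmD), free(left), robot_in(rmD)}

== RESULT ==
["ball_in(b3,rmD)", "ball_in(b4,rmD)", "free(left)", "robot_in(rmD)"]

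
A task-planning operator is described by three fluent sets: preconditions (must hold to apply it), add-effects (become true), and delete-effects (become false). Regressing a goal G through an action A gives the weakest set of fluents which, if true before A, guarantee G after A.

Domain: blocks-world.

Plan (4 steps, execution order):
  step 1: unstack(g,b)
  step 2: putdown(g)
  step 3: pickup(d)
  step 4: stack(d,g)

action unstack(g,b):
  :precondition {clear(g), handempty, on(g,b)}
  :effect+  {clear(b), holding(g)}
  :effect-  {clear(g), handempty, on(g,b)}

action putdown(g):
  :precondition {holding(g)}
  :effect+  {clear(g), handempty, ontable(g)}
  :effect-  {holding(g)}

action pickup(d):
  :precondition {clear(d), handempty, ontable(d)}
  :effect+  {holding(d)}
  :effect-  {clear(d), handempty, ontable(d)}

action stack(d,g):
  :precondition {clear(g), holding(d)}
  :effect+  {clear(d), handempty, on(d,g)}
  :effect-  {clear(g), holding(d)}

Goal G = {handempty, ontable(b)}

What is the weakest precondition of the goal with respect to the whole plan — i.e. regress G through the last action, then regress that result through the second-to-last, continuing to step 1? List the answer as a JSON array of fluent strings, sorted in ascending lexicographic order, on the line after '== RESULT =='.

Work backward from the goal:
  through step 4 (stack(d,g)): drop {handempty}, keep {ontable(b)}, require {clear(g), holding(d)}
    → {clear(g), holding(d), ontable(b)}
  through step 3 (pickup(d)): drop {holding(d)}, keep {clear(g), ontable(b)}, require {clear(d), handempty, ontable(d)}
    → {clear(d), clear(g), handempty, ontable(b), ontable(d)}
  through step 2 (putdown(g)): drop {clear(g), handempty}, keep {clear(d), ontable(b), ontable(d)}, require {holding(g)}
    → {clear(d), holding(g), ontable(b), ontable(d)}
  through step 1 (unstack(g,b)): drop {holding(g)}, keep {clear(d), ontable(b), ontable(d)}, require {clear(g), handempty, on(g,b)}
    → {clear(d), clear(g), handempty, on(g,b), ontable(b), ontable(d)}

== RESULT ==
["clear(d)", "clear(g)", "handempty", "on(g,b)", "ontable(b)", "ontable(d)"]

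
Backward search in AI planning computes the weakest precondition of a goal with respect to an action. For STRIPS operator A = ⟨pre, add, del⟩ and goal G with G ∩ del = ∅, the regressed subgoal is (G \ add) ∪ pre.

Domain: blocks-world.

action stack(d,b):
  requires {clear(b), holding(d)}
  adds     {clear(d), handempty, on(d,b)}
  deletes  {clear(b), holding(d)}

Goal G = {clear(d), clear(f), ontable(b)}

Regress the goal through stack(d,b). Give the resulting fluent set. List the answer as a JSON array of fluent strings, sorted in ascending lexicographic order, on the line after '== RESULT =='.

Compute (G \ add) ∪ pre:
  G ∩ del = {}  (empty — regression defined)
  G \ add = {clear(d), clear(f), ontable(b)} \ {clear(d), handempty, on(d,b)} = {clear(f), ontable(b)}
  ∪ pre   = {clear(f), ontable(b)} ∪ {clear(b), holding(d)}
          = {clear(b), clear(f), holding(d), ontable(b)}

== RESULT ==
["clear(b)", "clear(f)", "holding(d)", "ontable(b)"]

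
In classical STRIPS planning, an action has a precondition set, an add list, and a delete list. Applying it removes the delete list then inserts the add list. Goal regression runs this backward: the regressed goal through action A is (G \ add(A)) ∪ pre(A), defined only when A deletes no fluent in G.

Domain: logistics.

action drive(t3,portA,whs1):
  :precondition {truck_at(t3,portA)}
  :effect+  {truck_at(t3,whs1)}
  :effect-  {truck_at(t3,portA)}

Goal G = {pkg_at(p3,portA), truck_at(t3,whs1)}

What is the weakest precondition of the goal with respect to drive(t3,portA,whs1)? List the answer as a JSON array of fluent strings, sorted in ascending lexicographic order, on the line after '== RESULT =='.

Regress:
  G ∩ del = {}  (empty — regression defined)
  G \ add = {pkg_at(p3,portA), truck_at(t3,whs1)} \ {truck_at(t3,whs1)} = {pkg_at(p3,portA)}
  ∪ pre   = {pkg_at(p3,portA)} ∪ {truck_at(t3,portA)}
          = {pkg_at(p3,portA), truck_at(t3,portA)}

== RESULT ==
["pkg_at(p3,portA)", "truck_at(t3,portA)"]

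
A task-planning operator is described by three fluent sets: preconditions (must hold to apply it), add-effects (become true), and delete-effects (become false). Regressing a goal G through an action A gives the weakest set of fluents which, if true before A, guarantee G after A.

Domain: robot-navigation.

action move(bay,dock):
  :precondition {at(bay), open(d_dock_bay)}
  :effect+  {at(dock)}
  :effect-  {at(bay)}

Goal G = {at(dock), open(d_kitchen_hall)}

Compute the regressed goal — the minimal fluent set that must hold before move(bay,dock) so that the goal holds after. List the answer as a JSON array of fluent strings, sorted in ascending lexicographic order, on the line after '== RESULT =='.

Compute (G \ add) ∪ pre:
  G ∩ del = {}  (empty — regression defined)
  G \ add = {at(dock), open(d_kitchen_hall)} \ {at(dock)} = {open(d_kitchen_hall)}
  ∪ pre   = {open(d_kitchen_hall)} ∪ {at(bay), open(d_dock_bay)}
          = {at(bay), open(d_dock_bay), open(d_kitchen_hall)}

== RESULT ==
["at(bay)", "open(d_dock_bay)", "open(d_kitchen_hall)"]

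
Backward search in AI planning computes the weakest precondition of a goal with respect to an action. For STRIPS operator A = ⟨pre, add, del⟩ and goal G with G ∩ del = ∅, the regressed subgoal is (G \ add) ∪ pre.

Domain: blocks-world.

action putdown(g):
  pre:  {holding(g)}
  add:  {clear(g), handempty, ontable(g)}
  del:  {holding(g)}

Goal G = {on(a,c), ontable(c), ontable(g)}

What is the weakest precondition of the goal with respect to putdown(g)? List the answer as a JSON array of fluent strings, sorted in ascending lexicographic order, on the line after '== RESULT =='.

Compute (G \ add) ∪ pre:
  G ∩ del = {}  (empty — regression defined)
  G \ add = {on(a,c), ontable(c), ontable(g)} \ {clear(g), handempty, ontable(g)} = {on(a,c), ontable(c)}
  ∪ pre   = {on(a,c), ontable(c)} ∪ {holding(g)}
          = {holding(g), on(a,c), ontable(c)}

== RESULT ==
["holding(g)", "on(a,c)", "ontable(c)"]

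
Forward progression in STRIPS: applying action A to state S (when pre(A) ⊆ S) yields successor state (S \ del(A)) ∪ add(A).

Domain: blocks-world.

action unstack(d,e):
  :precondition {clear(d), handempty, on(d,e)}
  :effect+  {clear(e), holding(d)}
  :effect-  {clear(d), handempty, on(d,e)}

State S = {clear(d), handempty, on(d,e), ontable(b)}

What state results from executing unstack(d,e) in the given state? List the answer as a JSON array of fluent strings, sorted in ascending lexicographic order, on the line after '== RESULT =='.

Progress:
  pre ⊆ S: {clear(d), handempty, on(d,e)} ⊆ S  — applicable
  S \ del = {ontable(b)}
  ∪ add   = {clear(e), holding(d), ontable(b)}

== RESULT ==
["clear(e)", "holding(d)", "ontable(b)"]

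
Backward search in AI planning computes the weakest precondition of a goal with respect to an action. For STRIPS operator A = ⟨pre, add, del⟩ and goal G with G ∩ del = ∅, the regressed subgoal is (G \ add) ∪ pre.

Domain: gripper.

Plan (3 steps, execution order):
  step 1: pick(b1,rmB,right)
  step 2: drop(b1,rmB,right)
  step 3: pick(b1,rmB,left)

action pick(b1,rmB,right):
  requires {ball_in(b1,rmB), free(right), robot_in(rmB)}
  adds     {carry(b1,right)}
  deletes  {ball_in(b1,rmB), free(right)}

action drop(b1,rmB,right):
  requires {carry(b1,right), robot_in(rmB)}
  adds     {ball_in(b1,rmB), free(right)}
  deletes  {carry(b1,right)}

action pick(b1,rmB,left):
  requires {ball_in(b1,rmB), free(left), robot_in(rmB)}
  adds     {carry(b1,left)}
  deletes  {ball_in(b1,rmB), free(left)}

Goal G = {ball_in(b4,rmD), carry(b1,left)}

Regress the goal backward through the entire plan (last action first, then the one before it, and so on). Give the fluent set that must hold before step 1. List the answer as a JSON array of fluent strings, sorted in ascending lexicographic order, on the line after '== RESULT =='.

Regress step by step:
  through step 3 (pick(b1,rmB,left)): drop {carry(b1,left)}, keep {ball_in(b4,rmD)}, require {ball_in(b1,rmB), free(left), robot_in(rmB)}
    → {ball_in(b1,rmB), ball_in(b4,rmD), free(left), robot_in(rmB)}
  through step 2 (drop(b1,rmB,right)): drop {ball_in(b1,rmB)}, keep {ball_in(b4,rmD), free(left), robot_in(rmB)}, require {carry(b1,right), robot_in(rmB)}
    → {ball_in(b4,rmD), carry(b1,right), free(left), robot_in(rmB)}
  through step 1 (pick(b1,rmB,right)): drop {carry(b1,right)}, keep {ball_in(b4,rmD), free(left), robot_in(rmB)}, require {ball_in(b1,rmB), free(right), robot_in(rmB)}
    → {ball_in(b1,rmB), ball_in(b4,rmD), free(left), free(right), robot_in(rmB)}

== RESULT ==
["ball_in(b1,rmB)", "ball_in(b4,rmD)", "free(left)", "free(right)", "robot_in(rmB)"]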